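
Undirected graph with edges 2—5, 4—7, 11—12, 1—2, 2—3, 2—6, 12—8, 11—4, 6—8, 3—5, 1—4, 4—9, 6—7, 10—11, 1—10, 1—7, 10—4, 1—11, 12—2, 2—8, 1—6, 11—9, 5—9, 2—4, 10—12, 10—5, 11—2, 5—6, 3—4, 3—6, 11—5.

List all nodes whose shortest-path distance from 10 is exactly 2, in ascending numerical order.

2, 3, 6, 7, 8, 9

Level 0: 10
Level 1: 1, 4, 5, 11, 12
Level 2: 2, 3, 6, 7, 8, 9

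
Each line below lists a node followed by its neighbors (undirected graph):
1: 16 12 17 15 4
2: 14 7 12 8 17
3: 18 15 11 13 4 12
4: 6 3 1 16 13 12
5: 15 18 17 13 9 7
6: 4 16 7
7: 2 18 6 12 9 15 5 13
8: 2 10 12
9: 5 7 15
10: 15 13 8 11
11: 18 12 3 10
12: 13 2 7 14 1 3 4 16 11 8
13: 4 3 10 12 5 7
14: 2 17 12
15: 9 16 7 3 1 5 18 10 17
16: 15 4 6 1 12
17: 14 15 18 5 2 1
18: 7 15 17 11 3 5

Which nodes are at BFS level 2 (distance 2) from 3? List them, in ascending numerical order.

1, 2, 5, 6, 7, 8, 9, 10, 14, 16, 17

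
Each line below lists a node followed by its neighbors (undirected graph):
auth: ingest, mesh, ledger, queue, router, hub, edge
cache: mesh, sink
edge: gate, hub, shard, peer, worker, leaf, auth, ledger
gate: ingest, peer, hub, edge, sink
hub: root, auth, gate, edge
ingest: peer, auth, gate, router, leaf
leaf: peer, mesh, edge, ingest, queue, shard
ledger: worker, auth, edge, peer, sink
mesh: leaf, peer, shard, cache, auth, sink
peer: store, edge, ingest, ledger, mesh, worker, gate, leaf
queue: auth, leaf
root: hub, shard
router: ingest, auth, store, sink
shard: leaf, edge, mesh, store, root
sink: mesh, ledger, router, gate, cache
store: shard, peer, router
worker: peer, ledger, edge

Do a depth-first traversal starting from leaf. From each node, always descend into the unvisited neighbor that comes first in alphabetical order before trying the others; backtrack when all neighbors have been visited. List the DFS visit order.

Visit leaf
leaf → edge
edge → auth
auth → hub
hub → gate
gate → ingest
ingest → peer
peer → ledger
ledger → sink
sink → cache
cache → mesh
mesh → shard
shard → root
shard → store
store → router
ledger → worker
auth → queue

leaf, edge, auth, hub, gate, ingest, peer, ledger, sink, cache, mesh, shard, root, store, router, worker, queue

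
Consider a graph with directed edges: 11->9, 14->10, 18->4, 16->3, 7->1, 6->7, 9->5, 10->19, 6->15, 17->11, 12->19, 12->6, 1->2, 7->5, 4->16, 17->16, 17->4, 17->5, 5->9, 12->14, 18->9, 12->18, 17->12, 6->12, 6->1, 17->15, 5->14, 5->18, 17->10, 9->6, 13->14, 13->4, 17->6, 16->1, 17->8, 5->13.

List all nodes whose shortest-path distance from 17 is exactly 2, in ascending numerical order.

Level 0: 17
Level 1: 4, 5, 6, 8, 10, 11, 12, 15, 16
Level 2: 1, 3, 7, 9, 13, 14, 18, 19
Level 3: 2

1, 3, 7, 9, 13, 14, 18, 19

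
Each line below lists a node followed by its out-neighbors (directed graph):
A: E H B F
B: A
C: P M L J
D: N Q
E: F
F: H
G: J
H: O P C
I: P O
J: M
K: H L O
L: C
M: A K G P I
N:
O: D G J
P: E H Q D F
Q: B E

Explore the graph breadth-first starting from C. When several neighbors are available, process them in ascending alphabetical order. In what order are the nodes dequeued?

C, J, L, M, P, A, G, I, K, D, E, F, H, Q, B, O, N

Visit C; enqueue J, L, M, P → queue [J, L, M, P]
Visit J → queue [L, M, P]
Visit L → queue [M, P]
Visit M; enqueue A, G, I, K → queue [P, A, G, I, K]
Visit P; enqueue D, E, F, H, Q → queue [A, G, I, K, D, E, F, H, Q]
Visit A; enqueue B → queue [G, I, K, D, E, F, H, Q, B]
Visit G → queue [I, K, D, E, F, H, Q, B]
Visit I; enqueue O → queue [K, D, E, F, H, Q, B, O]
Visit K → queue [D, E, F, H, Q, B, O]
Visit D; enqueue N → queue [E, F, H, Q, B, O, N]
Visit E → queue [F, H, Q, B, O, N]
Visit F → queue [H, Q, B, O, N]
Visit H → queue [Q, B, O, N]
Visit Q → queue [B, O, N]
Visit B → queue [O, N]
Visit O → queue [N]
Visit N → queue []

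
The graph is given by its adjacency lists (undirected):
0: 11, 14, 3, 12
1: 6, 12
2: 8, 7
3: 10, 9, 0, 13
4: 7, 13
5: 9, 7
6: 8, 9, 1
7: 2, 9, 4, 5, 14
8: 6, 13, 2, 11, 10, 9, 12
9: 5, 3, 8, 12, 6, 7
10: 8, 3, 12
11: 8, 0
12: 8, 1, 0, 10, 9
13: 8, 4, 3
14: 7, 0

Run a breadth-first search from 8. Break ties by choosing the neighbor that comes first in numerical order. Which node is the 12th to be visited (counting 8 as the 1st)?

Visit 8; enqueue 2, 6, 9, 10, 11, 12, 13 → queue [2, 6, 9, 10, 11, 12, 13]
Visit 2; enqueue 7 → queue [6, 9, 10, 11, 12, 13, 7]
Visit 6; enqueue 1 → queue [9, 10, 11, 12, 13, 7, 1]
Visit 9; enqueue 3, 5 → queue [10, 11, 12, 13, 7, 1, 3, 5]
Visit 10 → queue [11, 12, 13, 7, 1, 3, 5]
Visit 11; enqueue 0 → queue [12, 13, 7, 1, 3, 5, 0]
Visit 12 → queue [13, 7, 1, 3, 5, 0]
Visit 13; enqueue 4 → queue [7, 1, 3, 5, 0, 4]
Visit 7; enqueue 14 → queue [1, 3, 5, 0, 4, 14]
Visit 1 → queue [3, 5, 0, 4, 14]
Visit 3 → queue [5, 0, 4, 14]
Visit 5 → queue [0, 4, 14]
Visit 0 → queue [4, 14]
Visit 4 → queue [14]
Visit 14 → queue []

Visit order: 8, 2, 6, 9, 10, 11, 12, 13, 7, 1, 3, 5, 0, 4, 14

5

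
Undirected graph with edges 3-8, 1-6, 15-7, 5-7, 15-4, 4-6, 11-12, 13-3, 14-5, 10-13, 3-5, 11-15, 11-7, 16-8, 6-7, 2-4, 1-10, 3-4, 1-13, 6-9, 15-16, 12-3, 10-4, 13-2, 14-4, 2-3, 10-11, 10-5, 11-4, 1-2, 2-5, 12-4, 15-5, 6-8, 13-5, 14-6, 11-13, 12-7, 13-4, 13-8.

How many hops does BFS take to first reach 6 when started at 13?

Level 0: 13
Level 1: 1, 2, 3, 4, 5, 8, 10, 11
Level 2: 6, 7, 12, 14, 15, 16
Level 3: 9
6 first appears at level 2.

2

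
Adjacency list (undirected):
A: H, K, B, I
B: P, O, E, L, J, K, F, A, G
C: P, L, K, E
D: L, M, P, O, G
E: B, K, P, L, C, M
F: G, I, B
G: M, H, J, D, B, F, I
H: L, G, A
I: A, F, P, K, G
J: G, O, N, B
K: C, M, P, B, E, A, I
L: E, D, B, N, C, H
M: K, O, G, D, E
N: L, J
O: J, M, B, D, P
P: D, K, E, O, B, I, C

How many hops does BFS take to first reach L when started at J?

Level 0: J
Level 1: B, G, N, O
Level 2: A, D, E, F, H, I, K, L, M, P
Level 3: C
L first appears at level 2.

2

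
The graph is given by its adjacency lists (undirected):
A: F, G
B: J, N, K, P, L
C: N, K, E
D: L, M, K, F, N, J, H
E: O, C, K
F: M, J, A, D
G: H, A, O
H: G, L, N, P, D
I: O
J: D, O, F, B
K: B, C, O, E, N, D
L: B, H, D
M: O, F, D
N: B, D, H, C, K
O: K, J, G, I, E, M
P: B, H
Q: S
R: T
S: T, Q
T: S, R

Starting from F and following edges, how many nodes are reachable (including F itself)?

BFS from F visits: F, M, J, D, A, O, B, N, L, K, H, G, I, E, P, C
Reachable nodes: 16 of 20 total.

16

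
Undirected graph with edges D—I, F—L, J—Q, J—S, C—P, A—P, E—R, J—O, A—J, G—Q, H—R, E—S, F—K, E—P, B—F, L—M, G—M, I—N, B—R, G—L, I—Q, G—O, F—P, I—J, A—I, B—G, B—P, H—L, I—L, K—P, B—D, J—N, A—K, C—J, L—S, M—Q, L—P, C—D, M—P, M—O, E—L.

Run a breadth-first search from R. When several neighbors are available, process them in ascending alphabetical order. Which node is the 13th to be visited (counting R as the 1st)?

K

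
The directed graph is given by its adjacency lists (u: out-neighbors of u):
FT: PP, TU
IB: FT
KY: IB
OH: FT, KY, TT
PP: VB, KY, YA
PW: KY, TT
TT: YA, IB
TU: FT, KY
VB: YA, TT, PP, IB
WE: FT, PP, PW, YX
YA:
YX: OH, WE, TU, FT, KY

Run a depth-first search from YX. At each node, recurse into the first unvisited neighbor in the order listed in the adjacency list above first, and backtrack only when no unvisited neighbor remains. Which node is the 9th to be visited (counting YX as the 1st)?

KY

Visit YX
YX → OH
OH → FT
FT → PP
PP → VB
VB → YA
VB → TT
TT → IB
PP → KY
FT → TU
YX → WE
WE → PW

Visit order: YX, OH, FT, PP, VB, YA, TT, IB, KY, TU, WE, PW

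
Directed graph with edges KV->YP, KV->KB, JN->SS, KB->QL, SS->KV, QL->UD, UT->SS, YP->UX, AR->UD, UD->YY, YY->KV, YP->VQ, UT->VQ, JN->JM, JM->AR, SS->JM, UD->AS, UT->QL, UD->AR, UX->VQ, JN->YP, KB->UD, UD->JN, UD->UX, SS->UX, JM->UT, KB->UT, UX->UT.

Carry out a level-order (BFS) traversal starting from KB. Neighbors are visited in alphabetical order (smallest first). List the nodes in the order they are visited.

Visit KB; enqueue QL, UD, UT → queue [QL, UD, UT]
Visit QL → queue [UD, UT]
Visit UD; enqueue AR, AS, JN, UX, YY → queue [UT, AR, AS, JN, UX, YY]
Visit UT; enqueue SS, VQ → queue [AR, AS, JN, UX, YY, SS, VQ]
Visit AR → queue [AS, JN, UX, YY, SS, VQ]
Visit AS → queue [JN, UX, YY, SS, VQ]
Visit JN; enqueue JM, YP → queue [UX, YY, SS, VQ, JM, YP]
Visit UX → queue [YY, SS, VQ, JM, YP]
Visit YY; enqueue KV → queue [SS, VQ, JM, YP, KV]
Visit SS → queue [VQ, JM, YP, KV]
Visit VQ → queue [JM, YP, KV]
Visit JM → queue [YP, KV]
Visit YP → queue [KV]
Visit KV → queue []

KB, QL, UD, UT, AR, AS, JN, UX, YY, SS, VQ, JM, YP, KV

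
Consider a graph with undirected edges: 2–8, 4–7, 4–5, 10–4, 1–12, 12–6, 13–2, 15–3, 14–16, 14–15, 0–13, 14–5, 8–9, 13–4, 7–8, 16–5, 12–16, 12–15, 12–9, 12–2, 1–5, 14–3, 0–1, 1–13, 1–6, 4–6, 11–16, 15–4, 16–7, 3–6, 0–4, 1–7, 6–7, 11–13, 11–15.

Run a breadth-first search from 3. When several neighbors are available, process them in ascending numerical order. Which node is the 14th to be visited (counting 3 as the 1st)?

Visit 3; enqueue 6, 14, 15 → queue [6, 14, 15]
Visit 6; enqueue 1, 4, 7, 12 → queue [14, 15, 1, 4, 7, 12]
Visit 14; enqueue 5, 16 → queue [15, 1, 4, 7, 12, 5, 16]
Visit 15; enqueue 11 → queue [1, 4, 7, 12, 5, 16, 11]
Visit 1; enqueue 0, 13 → queue [4, 7, 12, 5, 16, 11, 0, 13]
Visit 4; enqueue 10 → queue [7, 12, 5, 16, 11, 0, 13, 10]
Visit 7; enqueue 8 → queue [12, 5, 16, 11, 0, 13, 10, 8]
Visit 12; enqueue 2, 9 → queue [5, 16, 11, 0, 13, 10, 8, 2, 9]
Visit 5 → queue [16, 11, 0, 13, 10, 8, 2, 9]
Visit 16 → queue [11, 0, 13, 10, 8, 2, 9]
Visit 11 → queue [0, 13, 10, 8, 2, 9]
Visit 0 → queue [13, 10, 8, 2, 9]
Visit 13 → queue [10, 8, 2, 9]
Visit 10 → queue [8, 2, 9]
Visit 8 → queue [2, 9]
Visit 2 → queue [9]
Visit 9 → queue []

Visit order: 3, 6, 14, 15, 1, 4, 7, 12, 5, 16, 11, 0, 13, 10, 8, 2, 9

10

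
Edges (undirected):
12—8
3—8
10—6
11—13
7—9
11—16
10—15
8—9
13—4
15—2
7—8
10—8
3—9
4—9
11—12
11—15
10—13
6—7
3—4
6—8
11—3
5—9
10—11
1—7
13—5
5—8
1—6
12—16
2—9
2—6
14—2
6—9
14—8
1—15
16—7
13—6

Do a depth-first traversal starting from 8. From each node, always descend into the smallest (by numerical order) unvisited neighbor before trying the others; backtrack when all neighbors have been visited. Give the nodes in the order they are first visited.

8 → 3 → 4 → 9 → 2 → 6 → 1 → 7 → 16 → 11 → 10 → 13 → 5 → 15 → 12 → 14

Visit 8
8 → 3
3 → 4
4 → 9
9 → 2
2 → 6
6 → 1
1 → 7
7 → 16
16 → 11
11 → 10
10 → 13
13 → 5
10 → 15
11 → 12
2 → 14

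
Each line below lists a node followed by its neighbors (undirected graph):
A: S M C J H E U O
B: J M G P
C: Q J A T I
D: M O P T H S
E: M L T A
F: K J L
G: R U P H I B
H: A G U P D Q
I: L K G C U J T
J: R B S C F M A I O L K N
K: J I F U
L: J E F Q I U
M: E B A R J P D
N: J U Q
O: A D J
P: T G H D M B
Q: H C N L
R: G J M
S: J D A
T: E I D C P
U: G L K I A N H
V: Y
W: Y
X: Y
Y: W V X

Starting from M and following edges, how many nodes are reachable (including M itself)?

21

BFS from M visits: M, E, B, A, R, J, P, D, L, T, G, S, C, H, U, O, F, I, K, N, Q
Reachable nodes: 21 of 25 total.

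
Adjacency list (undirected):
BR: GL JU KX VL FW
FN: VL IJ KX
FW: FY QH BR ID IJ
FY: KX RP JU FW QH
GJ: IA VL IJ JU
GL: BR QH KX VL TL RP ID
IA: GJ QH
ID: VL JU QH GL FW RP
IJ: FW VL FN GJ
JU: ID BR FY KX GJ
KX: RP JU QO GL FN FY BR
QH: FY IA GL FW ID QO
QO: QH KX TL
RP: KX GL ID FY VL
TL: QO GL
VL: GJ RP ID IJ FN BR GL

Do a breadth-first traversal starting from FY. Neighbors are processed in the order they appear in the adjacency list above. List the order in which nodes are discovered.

FY -> KX -> RP -> JU -> FW -> QH -> QO -> GL -> FN -> BR -> ID -> VL -> GJ -> IJ -> IA -> TL

Visit FY; enqueue KX, RP, JU, FW, QH → queue [KX, RP, JU, FW, QH]
Visit KX; enqueue QO, GL, FN, BR → queue [RP, JU, FW, QH, QO, GL, FN, BR]
Visit RP; enqueue ID, VL → queue [JU, FW, QH, QO, GL, FN, BR, ID, VL]
Visit JU; enqueue GJ → queue [FW, QH, QO, GL, FN, BR, ID, VL, GJ]
Visit FW; enqueue IJ → queue [QH, QO, GL, FN, BR, ID, VL, GJ, IJ]
Visit QH; enqueue IA → queue [QO, GL, FN, BR, ID, VL, GJ, IJ, IA]
Visit QO; enqueue TL → queue [GL, FN, BR, ID, VL, GJ, IJ, IA, TL]
Visit GL → queue [FN, BR, ID, VL, GJ, IJ, IA, TL]
Visit FN → queue [BR, ID, VL, GJ, IJ, IA, TL]
Visit BR → queue [ID, VL, GJ, IJ, IA, TL]
Visit ID → queue [VL, GJ, IJ, IA, TL]
Visit VL → queue [GJ, IJ, IA, TL]
Visit GJ → queue [IJ, IA, TL]
Visit IJ → queue [IA, TL]
Visit IA → queue [TL]
Visit TL → queue []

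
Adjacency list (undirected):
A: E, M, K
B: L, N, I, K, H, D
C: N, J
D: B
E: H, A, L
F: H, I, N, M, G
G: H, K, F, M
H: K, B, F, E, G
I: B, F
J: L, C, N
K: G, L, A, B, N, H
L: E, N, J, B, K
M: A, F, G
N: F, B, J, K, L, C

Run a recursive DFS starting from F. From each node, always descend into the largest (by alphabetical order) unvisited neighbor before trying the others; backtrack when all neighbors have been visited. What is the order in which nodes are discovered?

Visit F
F → N
N → L
L → K
K → H
H → G
G → M
M → A
A → E
H → B
B → I
B → D
L → J
J → C

F, N, L, K, H, G, M, A, E, B, I, D, J, C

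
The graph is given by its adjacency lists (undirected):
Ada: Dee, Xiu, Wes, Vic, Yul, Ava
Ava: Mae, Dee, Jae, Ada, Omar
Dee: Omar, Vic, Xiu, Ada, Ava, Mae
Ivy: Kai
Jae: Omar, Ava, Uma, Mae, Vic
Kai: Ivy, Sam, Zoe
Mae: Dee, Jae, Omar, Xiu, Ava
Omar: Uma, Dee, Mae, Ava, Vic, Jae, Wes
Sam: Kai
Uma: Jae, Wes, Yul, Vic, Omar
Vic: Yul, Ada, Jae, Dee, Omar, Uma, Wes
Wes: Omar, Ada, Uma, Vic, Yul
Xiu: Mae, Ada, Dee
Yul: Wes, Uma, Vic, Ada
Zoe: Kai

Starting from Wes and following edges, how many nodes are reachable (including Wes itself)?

BFS from Wes visits: Wes, Omar, Ada, Uma, Vic, Yul, Dee, Mae, Ava, Jae, Xiu
Reachable nodes: 11 of 15 total.

11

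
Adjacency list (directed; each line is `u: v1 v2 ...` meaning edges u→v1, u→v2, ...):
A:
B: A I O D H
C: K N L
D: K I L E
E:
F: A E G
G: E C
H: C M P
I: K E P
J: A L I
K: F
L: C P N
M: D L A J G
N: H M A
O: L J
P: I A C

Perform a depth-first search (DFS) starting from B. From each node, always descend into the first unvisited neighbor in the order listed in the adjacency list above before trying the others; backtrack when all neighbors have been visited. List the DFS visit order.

B -> A -> I -> K -> F -> E -> G -> C -> N -> H -> M -> D -> L -> P -> J -> O

Visit B
B → A
B → I
I → K
K → F
F → E
F → G
G → C
C → N
N → H
H → M
M → D
D → L
L → P
M → J
B → O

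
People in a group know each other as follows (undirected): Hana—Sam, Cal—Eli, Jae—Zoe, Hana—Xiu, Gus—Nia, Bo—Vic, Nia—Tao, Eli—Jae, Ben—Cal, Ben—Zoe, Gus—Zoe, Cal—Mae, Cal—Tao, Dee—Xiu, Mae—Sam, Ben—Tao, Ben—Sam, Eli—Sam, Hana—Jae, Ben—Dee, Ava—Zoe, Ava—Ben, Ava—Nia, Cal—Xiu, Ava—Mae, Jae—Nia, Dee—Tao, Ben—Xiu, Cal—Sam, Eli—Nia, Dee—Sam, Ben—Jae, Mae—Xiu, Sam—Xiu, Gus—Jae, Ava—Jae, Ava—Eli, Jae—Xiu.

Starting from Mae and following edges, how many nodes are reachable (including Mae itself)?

BFS from Mae visits: Mae, Ava, Cal, Sam, Xiu, Ben, Eli, Jae, Nia, Zoe, Tao, Dee, Hana, Gus
Reachable nodes: 14 of 16 total.

14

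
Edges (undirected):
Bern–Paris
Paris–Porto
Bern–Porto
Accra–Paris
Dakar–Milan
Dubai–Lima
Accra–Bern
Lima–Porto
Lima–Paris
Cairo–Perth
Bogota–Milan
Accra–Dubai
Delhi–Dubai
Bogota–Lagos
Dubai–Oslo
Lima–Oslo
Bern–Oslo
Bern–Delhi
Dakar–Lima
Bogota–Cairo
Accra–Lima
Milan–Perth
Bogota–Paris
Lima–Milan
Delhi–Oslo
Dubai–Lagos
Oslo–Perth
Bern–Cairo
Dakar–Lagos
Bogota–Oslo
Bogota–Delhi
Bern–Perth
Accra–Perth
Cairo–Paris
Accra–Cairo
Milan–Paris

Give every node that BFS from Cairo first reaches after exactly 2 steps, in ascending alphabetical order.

Level 0: Cairo
Level 1: Accra, Bern, Bogota, Paris, Perth
Level 2: Delhi, Dubai, Lagos, Lima, Milan, Oslo, Porto
Level 3: Dakar

Delhi, Dubai, Lagos, Lima, Milan, Oslo, Porto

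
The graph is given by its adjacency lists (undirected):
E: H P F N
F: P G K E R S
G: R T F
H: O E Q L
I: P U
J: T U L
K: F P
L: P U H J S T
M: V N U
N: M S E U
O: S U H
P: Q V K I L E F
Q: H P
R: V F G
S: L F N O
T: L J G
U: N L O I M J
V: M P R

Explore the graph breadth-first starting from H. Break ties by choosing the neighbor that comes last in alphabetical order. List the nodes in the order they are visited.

Visit H; enqueue Q, O, L, E → queue [Q, O, L, E]
Visit Q; enqueue P → queue [O, L, E, P]
Visit O; enqueue U, S → queue [L, E, P, U, S]
Visit L; enqueue T, J → queue [E, P, U, S, T, J]
Visit E; enqueue N, F → queue [P, U, S, T, J, N, F]
Visit P; enqueue V, K, I → queue [U, S, T, J, N, F, V, K, I]
Visit U; enqueue M → queue [S, T, J, N, F, V, K, I, M]
Visit S → queue [T, J, N, F, V, K, I, M]
Visit T; enqueue G → queue [J, N, F, V, K, I, M, G]
Visit J → queue [N, F, V, K, I, M, G]
Visit N → queue [F, V, K, I, M, G]
Visit F; enqueue R → queue [V, K, I, M, G, R]
Visit V → queue [K, I, M, G, R]
Visit K → queue [I, M, G, R]
Visit I → queue [M, G, R]
Visit M → queue [G, R]
Visit G → queue [R]
Visit R → queue []

H, Q, O, L, E, P, U, S, T, J, N, F, V, K, I, M, G, R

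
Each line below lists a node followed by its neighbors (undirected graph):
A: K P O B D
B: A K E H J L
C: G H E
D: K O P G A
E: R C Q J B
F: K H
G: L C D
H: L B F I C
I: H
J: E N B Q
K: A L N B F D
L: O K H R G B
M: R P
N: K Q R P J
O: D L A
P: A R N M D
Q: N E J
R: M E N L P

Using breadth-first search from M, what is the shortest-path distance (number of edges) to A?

2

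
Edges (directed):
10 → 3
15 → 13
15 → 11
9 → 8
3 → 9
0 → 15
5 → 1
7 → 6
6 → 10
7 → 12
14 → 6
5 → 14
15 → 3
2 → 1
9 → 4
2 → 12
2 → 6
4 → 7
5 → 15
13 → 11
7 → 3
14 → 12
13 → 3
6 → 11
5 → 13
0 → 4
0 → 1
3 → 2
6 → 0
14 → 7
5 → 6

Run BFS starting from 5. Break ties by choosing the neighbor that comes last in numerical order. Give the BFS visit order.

Visit 5; enqueue 15, 14, 13, 6, 1 → queue [15, 14, 13, 6, 1]
Visit 15; enqueue 11, 3 → queue [14, 13, 6, 1, 11, 3]
Visit 14; enqueue 12, 7 → queue [13, 6, 1, 11, 3, 12, 7]
Visit 13 → queue [6, 1, 11, 3, 12, 7]
Visit 6; enqueue 10, 0 → queue [1, 11, 3, 12, 7, 10, 0]
Visit 1 → queue [11, 3, 12, 7, 10, 0]
Visit 11 → queue [3, 12, 7, 10, 0]
Visit 3; enqueue 9, 2 → queue [12, 7, 10, 0, 9, 2]
Visit 12 → queue [7, 10, 0, 9, 2]
Visit 7 → queue [10, 0, 9, 2]
Visit 10 → queue [0, 9, 2]
Visit 0; enqueue 4 → queue [9, 2, 4]
Visit 9; enqueue 8 → queue [2, 4, 8]
Visit 2 → queue [4, 8]
Visit 4 → queue [8]
Visit 8 → queue []

5, 15, 14, 13, 6, 1, 11, 3, 12, 7, 10, 0, 9, 2, 4, 8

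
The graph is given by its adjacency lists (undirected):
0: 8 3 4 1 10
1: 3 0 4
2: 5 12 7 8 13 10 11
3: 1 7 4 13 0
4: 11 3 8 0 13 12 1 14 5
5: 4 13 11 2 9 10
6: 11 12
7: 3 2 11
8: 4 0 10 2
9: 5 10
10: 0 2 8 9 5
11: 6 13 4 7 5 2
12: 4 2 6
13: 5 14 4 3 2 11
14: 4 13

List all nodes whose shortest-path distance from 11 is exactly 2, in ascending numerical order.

0, 1, 3, 8, 9, 10, 12, 14

Level 0: 11
Level 1: 2, 4, 5, 6, 7, 13
Level 2: 0, 1, 3, 8, 9, 10, 12, 14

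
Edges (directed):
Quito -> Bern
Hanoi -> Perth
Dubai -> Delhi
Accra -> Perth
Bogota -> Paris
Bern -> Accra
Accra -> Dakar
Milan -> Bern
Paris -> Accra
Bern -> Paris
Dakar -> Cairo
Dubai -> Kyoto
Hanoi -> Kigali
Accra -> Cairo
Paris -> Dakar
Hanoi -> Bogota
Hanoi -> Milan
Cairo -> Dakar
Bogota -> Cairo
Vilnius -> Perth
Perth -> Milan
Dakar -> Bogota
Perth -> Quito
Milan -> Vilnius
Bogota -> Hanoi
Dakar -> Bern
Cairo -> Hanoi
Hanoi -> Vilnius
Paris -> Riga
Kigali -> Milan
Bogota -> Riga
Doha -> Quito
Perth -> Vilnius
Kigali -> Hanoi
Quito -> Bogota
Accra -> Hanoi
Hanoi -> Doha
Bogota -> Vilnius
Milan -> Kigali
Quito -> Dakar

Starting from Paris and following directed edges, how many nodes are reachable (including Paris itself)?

14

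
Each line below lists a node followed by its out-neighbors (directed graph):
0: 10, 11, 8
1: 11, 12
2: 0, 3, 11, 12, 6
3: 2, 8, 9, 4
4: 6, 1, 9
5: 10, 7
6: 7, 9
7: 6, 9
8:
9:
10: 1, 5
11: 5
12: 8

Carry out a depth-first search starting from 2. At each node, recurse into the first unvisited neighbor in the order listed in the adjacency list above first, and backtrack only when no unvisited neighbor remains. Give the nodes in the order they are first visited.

2 -> 0 -> 10 -> 1 -> 11 -> 5 -> 7 -> 6 -> 9 -> 12 -> 8 -> 3 -> 4

Visit 2
2 → 0
0 → 10
10 → 1
1 → 11
11 → 5
5 → 7
7 → 6
6 → 9
1 → 12
12 → 8
2 → 3
3 → 4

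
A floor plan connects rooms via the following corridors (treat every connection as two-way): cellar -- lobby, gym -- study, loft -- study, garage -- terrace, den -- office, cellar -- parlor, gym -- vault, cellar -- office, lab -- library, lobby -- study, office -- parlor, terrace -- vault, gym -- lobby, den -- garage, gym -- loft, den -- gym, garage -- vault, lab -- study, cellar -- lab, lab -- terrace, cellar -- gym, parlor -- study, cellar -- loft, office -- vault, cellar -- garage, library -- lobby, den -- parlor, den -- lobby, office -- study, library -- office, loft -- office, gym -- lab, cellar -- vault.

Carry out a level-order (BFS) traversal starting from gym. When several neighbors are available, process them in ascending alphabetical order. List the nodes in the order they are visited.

Visit gym; enqueue cellar, den, lab, lobby, loft, study, vault → queue [cellar, den, lab, lobby, loft, study, vault]
Visit cellar; enqueue garage, office, parlor → queue [den, lab, lobby, loft, study, vault, garage, office, parlor]
Visit den → queue [lab, lobby, loft, study, vault, garage, office, parlor]
Visit lab; enqueue library, terrace → queue [lobby, loft, study, vault, garage, office, parlor, library, terrace]
Visit lobby → queue [loft, study, vault, garage, office, parlor, library, terrace]
Visit loft → queue [study, vault, garage, office, parlor, library, terrace]
Visit study → queue [vault, garage, office, parlor, library, terrace]
Visit vault → queue [garage, office, parlor, library, terrace]
Visit garage → queue [office, parlor, library, terrace]
Visit office → queue [parlor, library, terrace]
Visit parlor → queue [library, terrace]
Visit library → queue [terrace]
Visit terrace → queue []

gym cellar den lab lobby loft study vault garage office parlor library terrace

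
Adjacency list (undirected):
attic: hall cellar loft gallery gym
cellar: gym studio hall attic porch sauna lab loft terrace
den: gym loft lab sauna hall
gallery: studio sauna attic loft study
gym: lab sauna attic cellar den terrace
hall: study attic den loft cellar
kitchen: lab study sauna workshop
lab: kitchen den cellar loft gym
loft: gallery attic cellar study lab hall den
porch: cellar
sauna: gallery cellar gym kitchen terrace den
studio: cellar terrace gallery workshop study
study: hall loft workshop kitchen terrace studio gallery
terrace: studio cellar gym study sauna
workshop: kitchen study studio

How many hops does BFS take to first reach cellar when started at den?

Level 0: den
Level 1: gym, hall, lab, loft, sauna
Level 2: attic, cellar, gallery, kitchen, study, terrace
Level 3: porch, studio, workshop
cellar first appears at level 2.

2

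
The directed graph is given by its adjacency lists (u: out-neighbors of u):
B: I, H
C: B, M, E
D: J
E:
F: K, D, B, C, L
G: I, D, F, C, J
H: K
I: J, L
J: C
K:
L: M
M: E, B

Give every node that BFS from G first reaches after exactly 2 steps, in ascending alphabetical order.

Level 0: G
Level 1: C, D, F, I, J
Level 2: B, E, K, L, M
Level 3: H

B, E, K, L, M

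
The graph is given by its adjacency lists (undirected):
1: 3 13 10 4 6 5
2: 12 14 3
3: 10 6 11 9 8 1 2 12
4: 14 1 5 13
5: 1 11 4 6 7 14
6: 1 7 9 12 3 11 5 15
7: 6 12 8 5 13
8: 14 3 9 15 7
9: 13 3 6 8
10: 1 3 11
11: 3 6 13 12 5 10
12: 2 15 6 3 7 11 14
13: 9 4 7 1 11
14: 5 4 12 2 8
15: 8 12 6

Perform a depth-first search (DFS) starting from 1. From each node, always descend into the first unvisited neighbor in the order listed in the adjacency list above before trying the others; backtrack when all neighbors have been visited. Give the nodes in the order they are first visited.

1, 3, 10, 11, 6, 7, 12, 2, 14, 5, 4, 13, 9, 8, 15

Visit 1
1 → 3
3 → 10
10 → 11
11 → 6
6 → 7
7 → 12
12 → 2
2 → 14
14 → 5
5 → 4
4 → 13
13 → 9
9 → 8
8 → 15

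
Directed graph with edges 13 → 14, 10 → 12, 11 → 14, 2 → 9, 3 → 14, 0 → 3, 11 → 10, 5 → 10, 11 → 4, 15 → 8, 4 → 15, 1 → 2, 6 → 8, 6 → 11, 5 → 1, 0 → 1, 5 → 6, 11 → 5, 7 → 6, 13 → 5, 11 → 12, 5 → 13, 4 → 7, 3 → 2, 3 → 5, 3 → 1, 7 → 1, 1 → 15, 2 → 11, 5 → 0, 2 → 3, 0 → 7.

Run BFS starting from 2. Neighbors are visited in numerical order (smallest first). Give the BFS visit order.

2 3 9 11 1 5 14 4 10 12 15 0 6 13 7 8

Visit 2; enqueue 3, 9, 11 → queue [3, 9, 11]
Visit 3; enqueue 1, 5, 14 → queue [9, 11, 1, 5, 14]
Visit 9 → queue [11, 1, 5, 14]
Visit 11; enqueue 4, 10, 12 → queue [1, 5, 14, 4, 10, 12]
Visit 1; enqueue 15 → queue [5, 14, 4, 10, 12, 15]
Visit 5; enqueue 0, 6, 13 → queue [14, 4, 10, 12, 15, 0, 6, 13]
Visit 14 → queue [4, 10, 12, 15, 0, 6, 13]
Visit 4; enqueue 7 → queue [10, 12, 15, 0, 6, 13, 7]
Visit 10 → queue [12, 15, 0, 6, 13, 7]
Visit 12 → queue [15, 0, 6, 13, 7]
Visit 15; enqueue 8 → queue [0, 6, 13, 7, 8]
Visit 0 → queue [6, 13, 7, 8]
Visit 6 → queue [13, 7, 8]
Visit 13 → queue [7, 8]
Visit 7 → queue [8]
Visit 8 → queue []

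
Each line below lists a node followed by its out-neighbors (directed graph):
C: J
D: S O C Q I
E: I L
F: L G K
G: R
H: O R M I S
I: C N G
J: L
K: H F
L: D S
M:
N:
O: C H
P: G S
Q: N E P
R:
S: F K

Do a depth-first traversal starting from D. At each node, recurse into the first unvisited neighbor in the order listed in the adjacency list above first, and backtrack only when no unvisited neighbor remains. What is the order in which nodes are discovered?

Visit D
D → S
S → F
F → L
F → G
G → R
F → K
K → H
H → O
O → C
C → J
H → M
H → I
I → N
D → Q
Q → E
Q → P

D → S → F → L → G → R → K → H → O → C → J → M → I → N → Q → E → P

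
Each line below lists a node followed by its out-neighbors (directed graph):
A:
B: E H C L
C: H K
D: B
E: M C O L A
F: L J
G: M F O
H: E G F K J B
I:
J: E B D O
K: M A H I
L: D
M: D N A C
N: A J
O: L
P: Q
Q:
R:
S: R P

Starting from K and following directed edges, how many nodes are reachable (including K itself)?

BFS from K visits: K, M, A, H, I, D, N, C, E, G, F, J, B, O, L
Reachable nodes: 15 of 19 total.

15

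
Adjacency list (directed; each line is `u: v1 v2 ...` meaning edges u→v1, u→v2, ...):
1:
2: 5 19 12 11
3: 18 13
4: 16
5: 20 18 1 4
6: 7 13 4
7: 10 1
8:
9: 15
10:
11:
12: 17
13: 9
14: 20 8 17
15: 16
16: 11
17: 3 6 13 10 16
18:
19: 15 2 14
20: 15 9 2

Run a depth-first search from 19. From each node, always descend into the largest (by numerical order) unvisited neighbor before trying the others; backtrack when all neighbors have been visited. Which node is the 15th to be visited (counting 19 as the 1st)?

1

Visit 19
19 → 15
15 → 16
16 → 11
19 → 14
14 → 20
20 → 9
20 → 2
2 → 12
12 → 17
17 → 13
17 → 10
17 → 6
6 → 7
7 → 1
6 → 4
17 → 3
3 → 18
2 → 5
14 → 8

Visit order: 19, 15, 16, 11, 14, 20, 9, 2, 12, 17, 13, 10, 6, 7, 1, 4, 3, 18, 5, 8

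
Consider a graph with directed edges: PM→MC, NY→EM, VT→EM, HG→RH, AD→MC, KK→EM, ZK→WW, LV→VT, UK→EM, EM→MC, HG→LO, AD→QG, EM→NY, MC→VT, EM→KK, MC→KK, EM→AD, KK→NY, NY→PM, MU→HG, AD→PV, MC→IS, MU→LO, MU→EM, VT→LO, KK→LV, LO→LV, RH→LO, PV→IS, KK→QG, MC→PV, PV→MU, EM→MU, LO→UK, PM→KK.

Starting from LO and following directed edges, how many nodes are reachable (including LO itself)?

16

BFS from LO visits: LO, LV, UK, VT, EM, AD, KK, MC, MU, NY, PV, QG, IS, HG, PM, RH
Reachable nodes: 16 of 18 total.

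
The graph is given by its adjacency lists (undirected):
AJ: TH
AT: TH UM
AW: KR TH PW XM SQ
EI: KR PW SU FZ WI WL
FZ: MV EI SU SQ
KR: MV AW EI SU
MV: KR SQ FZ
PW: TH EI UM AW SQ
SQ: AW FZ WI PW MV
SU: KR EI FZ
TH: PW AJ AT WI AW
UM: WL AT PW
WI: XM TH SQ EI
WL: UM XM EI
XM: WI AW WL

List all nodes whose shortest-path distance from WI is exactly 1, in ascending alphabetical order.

Level 0: WI
Level 1: EI, SQ, TH, XM
Level 2: AJ, AT, AW, FZ, KR, MV, PW, SU, WL
Level 3: UM

EI, SQ, TH, XM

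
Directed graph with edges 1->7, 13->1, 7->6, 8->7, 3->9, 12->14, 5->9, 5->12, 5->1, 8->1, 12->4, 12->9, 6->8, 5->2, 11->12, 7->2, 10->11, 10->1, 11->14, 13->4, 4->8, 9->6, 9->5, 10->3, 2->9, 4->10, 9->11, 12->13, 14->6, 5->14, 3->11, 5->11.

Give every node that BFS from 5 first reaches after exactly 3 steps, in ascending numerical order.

8, 10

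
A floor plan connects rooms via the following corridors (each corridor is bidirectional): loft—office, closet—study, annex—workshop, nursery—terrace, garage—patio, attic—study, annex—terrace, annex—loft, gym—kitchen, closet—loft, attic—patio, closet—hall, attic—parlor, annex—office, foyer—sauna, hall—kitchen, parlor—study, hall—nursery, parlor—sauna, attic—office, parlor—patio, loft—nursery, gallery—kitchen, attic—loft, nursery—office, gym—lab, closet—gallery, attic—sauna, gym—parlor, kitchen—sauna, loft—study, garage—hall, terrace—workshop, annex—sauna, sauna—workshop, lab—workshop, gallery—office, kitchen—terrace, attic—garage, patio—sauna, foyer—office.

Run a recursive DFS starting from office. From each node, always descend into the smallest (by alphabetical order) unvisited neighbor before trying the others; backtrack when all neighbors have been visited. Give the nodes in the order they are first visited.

office annex loft attic garage hall closet gallery kitchen gym lab workshop sauna foyer parlor patio study terrace nursery

Visit office
office → annex
annex → loft
loft → attic
attic → garage
garage → hall
hall → closet
closet → gallery
gallery → kitchen
kitchen → gym
gym → lab
lab → workshop
workshop → sauna
sauna → foyer
sauna → parlor
parlor → patio
parlor → study
workshop → terrace
terrace → nursery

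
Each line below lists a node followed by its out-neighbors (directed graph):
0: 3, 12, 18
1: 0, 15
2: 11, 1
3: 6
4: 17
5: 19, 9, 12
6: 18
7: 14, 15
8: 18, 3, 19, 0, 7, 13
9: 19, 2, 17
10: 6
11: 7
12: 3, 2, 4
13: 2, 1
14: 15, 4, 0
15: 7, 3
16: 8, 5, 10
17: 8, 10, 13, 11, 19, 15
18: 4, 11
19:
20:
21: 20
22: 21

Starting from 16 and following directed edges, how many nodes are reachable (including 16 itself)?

20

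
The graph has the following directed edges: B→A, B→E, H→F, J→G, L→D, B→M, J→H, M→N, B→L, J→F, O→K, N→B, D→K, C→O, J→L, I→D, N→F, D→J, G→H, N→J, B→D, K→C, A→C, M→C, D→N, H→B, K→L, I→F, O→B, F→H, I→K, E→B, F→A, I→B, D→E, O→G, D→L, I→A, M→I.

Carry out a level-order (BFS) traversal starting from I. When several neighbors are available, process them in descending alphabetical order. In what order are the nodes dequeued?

I, K, F, D, B, A, L, C, H, N, J, E, M, O, G

Visit I; enqueue K, F, D, B, A → queue [K, F, D, B, A]
Visit K; enqueue L, C → queue [F, D, B, A, L, C]
Visit F; enqueue H → queue [D, B, A, L, C, H]
Visit D; enqueue N, J, E → queue [B, A, L, C, H, N, J, E]
Visit B; enqueue M → queue [A, L, C, H, N, J, E, M]
Visit A → queue [L, C, H, N, J, E, M]
Visit L → queue [C, H, N, J, E, M]
Visit C; enqueue O → queue [H, N, J, E, M, O]
Visit H → queue [N, J, E, M, O]
Visit N → queue [J, E, M, O]
Visit J; enqueue G → queue [E, M, O, G]
Visit E → queue [M, O, G]
Visit M → queue [O, G]
Visit O → queue [G]
Visit G → queue []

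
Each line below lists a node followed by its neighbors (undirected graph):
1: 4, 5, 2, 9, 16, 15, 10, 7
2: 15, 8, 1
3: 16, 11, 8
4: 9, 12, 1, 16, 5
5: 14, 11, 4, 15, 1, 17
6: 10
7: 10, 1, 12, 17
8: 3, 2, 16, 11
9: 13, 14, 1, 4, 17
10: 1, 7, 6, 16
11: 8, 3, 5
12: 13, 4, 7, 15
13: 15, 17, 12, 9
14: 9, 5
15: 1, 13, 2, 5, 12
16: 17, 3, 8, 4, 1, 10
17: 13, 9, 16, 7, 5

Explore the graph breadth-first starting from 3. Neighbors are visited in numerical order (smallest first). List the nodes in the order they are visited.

3, 8, 11, 16, 2, 5, 1, 4, 10, 17, 15, 14, 7, 9, 12, 6, 13

Visit 3; enqueue 8, 11, 16 → queue [8, 11, 16]
Visit 8; enqueue 2 → queue [11, 16, 2]
Visit 11; enqueue 5 → queue [16, 2, 5]
Visit 16; enqueue 1, 4, 10, 17 → queue [2, 5, 1, 4, 10, 17]
Visit 2; enqueue 15 → queue [5, 1, 4, 10, 17, 15]
Visit 5; enqueue 14 → queue [1, 4, 10, 17, 15, 14]
Visit 1; enqueue 7, 9 → queue [4, 10, 17, 15, 14, 7, 9]
Visit 4; enqueue 12 → queue [10, 17, 15, 14, 7, 9, 12]
Visit 10; enqueue 6 → queue [17, 15, 14, 7, 9, 12, 6]
Visit 17; enqueue 13 → queue [15, 14, 7, 9, 12, 6, 13]
Visit 15 → queue [14, 7, 9, 12, 6, 13]
Visit 14 → queue [7, 9, 12, 6, 13]
Visit 7 → queue [9, 12, 6, 13]
Visit 9 → queue [12, 6, 13]
Visit 12 → queue [6, 13]
Visit 6 → queue [13]
Visit 13 → queue []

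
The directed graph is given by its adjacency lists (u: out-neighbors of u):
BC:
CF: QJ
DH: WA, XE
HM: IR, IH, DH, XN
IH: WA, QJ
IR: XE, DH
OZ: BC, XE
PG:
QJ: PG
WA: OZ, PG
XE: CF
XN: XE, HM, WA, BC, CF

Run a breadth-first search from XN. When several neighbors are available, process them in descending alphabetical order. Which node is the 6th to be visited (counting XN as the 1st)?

BC

Visit XN; enqueue XE, WA, HM, CF, BC → queue [XE, WA, HM, CF, BC]
Visit XE → queue [WA, HM, CF, BC]
Visit WA; enqueue PG, OZ → queue [HM, CF, BC, PG, OZ]
Visit HM; enqueue IR, IH, DH → queue [CF, BC, PG, OZ, IR, IH, DH]
Visit CF; enqueue QJ → queue [BC, PG, OZ, IR, IH, DH, QJ]
Visit BC → queue [PG, OZ, IR, IH, DH, QJ]
Visit PG → queue [OZ, IR, IH, DH, QJ]
Visit OZ → queue [IR, IH, DH, QJ]
Visit IR → queue [IH, DH, QJ]
Visit IH → queue [DH, QJ]
Visit DH → queue [QJ]
Visit QJ → queue []

Visit order: XN, XE, WA, HM, CF, BC, PG, OZ, IR, IH, DH, QJ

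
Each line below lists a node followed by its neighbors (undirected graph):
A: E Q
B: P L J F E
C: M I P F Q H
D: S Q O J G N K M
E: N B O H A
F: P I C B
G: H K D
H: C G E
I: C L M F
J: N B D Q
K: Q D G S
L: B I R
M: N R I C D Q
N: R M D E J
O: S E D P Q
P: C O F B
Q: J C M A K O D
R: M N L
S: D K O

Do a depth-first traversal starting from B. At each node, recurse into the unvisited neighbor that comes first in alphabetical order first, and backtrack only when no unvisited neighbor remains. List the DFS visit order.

B → E → A → Q → C → F → I → L → R → M → D → G → H → K → S → O → P → J → N

Visit B
B → E
E → A
A → Q
Q → C
C → F
F → I
I → L
L → R
R → M
M → D
D → G
G → H
G → K
K → S
S → O
O → P
D → J
J → N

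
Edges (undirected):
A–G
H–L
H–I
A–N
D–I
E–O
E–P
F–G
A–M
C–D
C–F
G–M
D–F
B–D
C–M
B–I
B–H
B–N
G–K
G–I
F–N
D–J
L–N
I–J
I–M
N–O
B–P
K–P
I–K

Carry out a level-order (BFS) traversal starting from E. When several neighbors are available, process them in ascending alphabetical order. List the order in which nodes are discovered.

Visit E; enqueue O, P → queue [O, P]
Visit O; enqueue N → queue [P, N]
Visit P; enqueue B, K → queue [N, B, K]
Visit N; enqueue A, F, L → queue [B, K, A, F, L]
Visit B; enqueue D, H, I → queue [K, A, F, L, D, H, I]
Visit K; enqueue G → queue [A, F, L, D, H, I, G]
Visit A; enqueue M → queue [F, L, D, H, I, G, M]
Visit F; enqueue C → queue [L, D, H, I, G, M, C]
Visit L → queue [D, H, I, G, M, C]
Visit D; enqueue J → queue [H, I, G, M, C, J]
Visit H → queue [I, G, M, C, J]
Visit I → queue [G, M, C, J]
Visit G → queue [M, C, J]
Visit M → queue [C, J]
Visit C → queue [J]
Visit J → queue []

E → O → P → N → B → K → A → F → L → D → H → I → G → M → C → J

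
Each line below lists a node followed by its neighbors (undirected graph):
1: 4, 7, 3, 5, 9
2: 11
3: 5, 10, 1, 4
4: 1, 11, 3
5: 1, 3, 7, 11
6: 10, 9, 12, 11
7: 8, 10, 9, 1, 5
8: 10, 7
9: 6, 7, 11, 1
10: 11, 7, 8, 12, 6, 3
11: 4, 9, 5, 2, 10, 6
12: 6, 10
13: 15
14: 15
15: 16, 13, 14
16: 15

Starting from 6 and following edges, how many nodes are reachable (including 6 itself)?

BFS from 6 visits: 6, 12, 11, 10, 9, 5, 4, 2, 8, 7, 3, 1
Reachable nodes: 12 of 16 total.

12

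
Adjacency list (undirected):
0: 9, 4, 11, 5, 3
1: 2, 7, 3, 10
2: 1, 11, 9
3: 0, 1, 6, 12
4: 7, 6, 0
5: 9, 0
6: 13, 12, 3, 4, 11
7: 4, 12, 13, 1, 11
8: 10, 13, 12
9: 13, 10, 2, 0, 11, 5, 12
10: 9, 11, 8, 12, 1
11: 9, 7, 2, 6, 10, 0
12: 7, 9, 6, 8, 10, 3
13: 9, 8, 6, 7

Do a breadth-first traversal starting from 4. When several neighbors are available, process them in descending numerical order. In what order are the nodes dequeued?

Visit 4; enqueue 7, 6, 0 → queue [7, 6, 0]
Visit 7; enqueue 13, 12, 11, 1 → queue [6, 0, 13, 12, 11, 1]
Visit 6; enqueue 3 → queue [0, 13, 12, 11, 1, 3]
Visit 0; enqueue 9, 5 → queue [13, 12, 11, 1, 3, 9, 5]
Visit 13; enqueue 8 → queue [12, 11, 1, 3, 9, 5, 8]
Visit 12; enqueue 10 → queue [11, 1, 3, 9, 5, 8, 10]
Visit 11; enqueue 2 → queue [1, 3, 9, 5, 8, 10, 2]
Visit 1 → queue [3, 9, 5, 8, 10, 2]
Visit 3 → queue [9, 5, 8, 10, 2]
Visit 9 → queue [5, 8, 10, 2]
Visit 5 → queue [8, 10, 2]
Visit 8 → queue [10, 2]
Visit 10 → queue [2]
Visit 2 → queue []

4 7 6 0 13 12 11 1 3 9 5 8 10 2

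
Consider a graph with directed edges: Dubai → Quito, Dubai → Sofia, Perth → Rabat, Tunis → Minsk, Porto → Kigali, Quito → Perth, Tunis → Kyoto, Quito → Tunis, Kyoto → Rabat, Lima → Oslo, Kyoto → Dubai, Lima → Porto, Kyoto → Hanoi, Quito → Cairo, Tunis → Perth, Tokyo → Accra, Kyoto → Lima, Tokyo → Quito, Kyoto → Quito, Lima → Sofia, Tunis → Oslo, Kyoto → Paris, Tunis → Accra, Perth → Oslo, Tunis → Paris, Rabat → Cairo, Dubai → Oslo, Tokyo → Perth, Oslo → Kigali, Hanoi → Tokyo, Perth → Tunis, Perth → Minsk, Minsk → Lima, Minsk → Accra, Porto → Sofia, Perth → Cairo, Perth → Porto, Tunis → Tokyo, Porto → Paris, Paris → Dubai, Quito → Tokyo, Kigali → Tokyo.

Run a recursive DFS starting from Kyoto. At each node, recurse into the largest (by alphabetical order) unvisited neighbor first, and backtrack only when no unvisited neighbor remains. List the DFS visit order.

Kyoto, Rabat, Cairo, Quito, Tunis, Tokyo, Perth, Porto, Sofia, Paris, Dubai, Oslo, Kigali, Minsk, Lima, Accra, Hanoi

Visit Kyoto
Kyoto → Rabat
Rabat → Cairo
Kyoto → Quito
Quito → Tunis
Tunis → Tokyo
Tokyo → Perth
Perth → Porto
Porto → Sofia
Porto → Paris
Paris → Dubai
Dubai → Oslo
Oslo → Kigali
Perth → Minsk
Minsk → Lima
Minsk → Accra
Kyoto → Hanoi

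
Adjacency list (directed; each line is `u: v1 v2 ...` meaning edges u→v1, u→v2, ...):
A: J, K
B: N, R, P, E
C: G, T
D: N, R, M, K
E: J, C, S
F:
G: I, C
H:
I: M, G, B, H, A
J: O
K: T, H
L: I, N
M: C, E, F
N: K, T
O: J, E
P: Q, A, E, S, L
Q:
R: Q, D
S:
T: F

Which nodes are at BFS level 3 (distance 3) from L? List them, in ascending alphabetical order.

Level 0: L
Level 1: I, N
Level 2: A, B, G, H, K, M, T
Level 3: C, E, F, J, P, R
Level 4: D, O, Q, S

C, E, F, J, P, R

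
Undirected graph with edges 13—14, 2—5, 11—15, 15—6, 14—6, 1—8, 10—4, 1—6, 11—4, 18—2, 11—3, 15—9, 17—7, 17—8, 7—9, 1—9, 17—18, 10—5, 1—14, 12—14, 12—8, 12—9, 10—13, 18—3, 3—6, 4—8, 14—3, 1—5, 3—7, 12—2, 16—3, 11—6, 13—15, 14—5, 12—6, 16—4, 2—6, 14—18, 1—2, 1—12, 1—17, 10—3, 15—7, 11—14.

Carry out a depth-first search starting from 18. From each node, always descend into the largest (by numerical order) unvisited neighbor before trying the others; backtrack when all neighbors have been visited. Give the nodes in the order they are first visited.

Visit 18
18 → 17
17 → 8
8 → 12
12 → 14
14 → 13
13 → 15
15 → 11
11 → 6
6 → 3
3 → 16
16 → 4
4 → 10
10 → 5
5 → 2
2 → 1
1 → 9
9 → 7

18, 17, 8, 12, 14, 13, 15, 11, 6, 3, 16, 4, 10, 5, 2, 1, 9, 7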